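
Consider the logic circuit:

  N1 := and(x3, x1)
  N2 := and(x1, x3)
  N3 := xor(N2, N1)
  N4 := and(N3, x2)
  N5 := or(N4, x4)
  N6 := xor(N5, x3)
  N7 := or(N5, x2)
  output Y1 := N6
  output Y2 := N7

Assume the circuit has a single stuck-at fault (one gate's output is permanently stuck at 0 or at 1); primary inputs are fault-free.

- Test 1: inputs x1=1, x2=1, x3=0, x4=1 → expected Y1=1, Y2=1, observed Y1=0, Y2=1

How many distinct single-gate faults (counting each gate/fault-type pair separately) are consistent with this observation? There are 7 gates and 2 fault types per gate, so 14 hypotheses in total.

2

Fault-free: N1=0, N2=0, N3=0, N4=0, N5=1, N6=1, N7=1 → Y1=1, Y2=1. Observed Y1=0, Y2=1.
  N1 stuck-at-0: output Y1=1, Y2=1 ✗
  N1 stuck-at-1: output Y1=1, Y2=1 ✗
  N2 stuck-at-0: output Y1=1, Y2=1 ✗
  N2 stuck-at-1: output Y1=1, Y2=1 ✗
  N3 stuck-at-0: output Y1=1, Y2=1 ✗
  N3 stuck-at-1: output Y1=1, Y2=1 ✗
  N4 stuck-at-0: output Y1=1, Y2=1 ✗
  N4 stuck-at-1: output Y1=1, Y2=1 ✗
  N5 stuck-at-0: output Y1=0, Y2=1 ✓
  N5 stuck-at-1: output Y1=1, Y2=1 ✗
  N6 stuck-at-0: output Y1=0, Y2=1 ✓
  N6 stuck-at-1: output Y1=1, Y2=1 ✗
  N7 stuck-at-0: output Y1=1, Y2=0 ✗
  N7 stuck-at-1: output Y1=1, Y2=1 ✗
Consistent faults: {N5 stuck-at-0, N6 stuck-at-0} — 2 in all.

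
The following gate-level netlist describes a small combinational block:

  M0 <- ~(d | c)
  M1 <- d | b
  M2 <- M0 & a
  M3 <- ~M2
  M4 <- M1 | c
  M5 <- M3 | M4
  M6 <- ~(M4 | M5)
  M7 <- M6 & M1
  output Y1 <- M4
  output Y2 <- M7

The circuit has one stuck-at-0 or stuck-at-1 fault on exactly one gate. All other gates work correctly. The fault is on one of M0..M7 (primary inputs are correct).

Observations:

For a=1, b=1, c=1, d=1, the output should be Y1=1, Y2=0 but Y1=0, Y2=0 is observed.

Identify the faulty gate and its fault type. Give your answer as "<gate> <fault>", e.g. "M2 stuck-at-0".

M4 stuck-at-0

Fault-free values for test 1 (a=1, b=1, c=1, d=1): M0=0, M1=1, M2=0, M3=1, M4=1, M5=1, M6=0, M7=0, giving Y1=1, Y2=0. Observed Y1=0, Y2=0.
Test 1: faults giving observed Y1=0, Y2=0 are {M4 stuck-at-0}.
Only M4 stuck-at-0 is consistent with every test.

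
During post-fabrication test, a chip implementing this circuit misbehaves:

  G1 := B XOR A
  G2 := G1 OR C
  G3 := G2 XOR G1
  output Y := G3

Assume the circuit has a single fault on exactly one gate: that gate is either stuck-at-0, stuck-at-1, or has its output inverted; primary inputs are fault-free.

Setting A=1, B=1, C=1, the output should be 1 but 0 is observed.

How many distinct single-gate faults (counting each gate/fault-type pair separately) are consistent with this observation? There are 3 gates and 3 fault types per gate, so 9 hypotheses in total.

Fault-free: G1=0, G2=1, G3=1 → 1. Observed 0.
  G1 stuck-at-0: output 1 ✗
  G1 stuck-at-1: output 0 ✓
  G1 inverted output: output 0 ✓
  G2 stuck-at-0: output 0 ✓
  G2 stuck-at-1: output 1 ✗
  G2 inverted output: output 0 ✓
  G3 stuck-at-0: output 0 ✓
  G3 stuck-at-1: output 1 ✗
  G3 inverted output: output 0 ✓
Consistent faults: {G1 stuck-at-1, G1 inverted output, G2 stuck-at-0, G2 inverted output, G3 stuck-at-0, G3 inverted output} — 6 in all.

6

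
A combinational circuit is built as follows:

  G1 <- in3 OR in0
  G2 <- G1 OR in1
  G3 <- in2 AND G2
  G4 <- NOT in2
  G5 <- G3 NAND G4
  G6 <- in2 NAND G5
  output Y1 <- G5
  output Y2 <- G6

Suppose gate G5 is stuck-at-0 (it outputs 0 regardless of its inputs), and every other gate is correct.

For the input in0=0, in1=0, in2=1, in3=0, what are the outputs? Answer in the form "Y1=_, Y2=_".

Y1=0, Y2=1

Propagate with G5 forced: G1=0, G2=0, G3=0, G4=0, G5=0 [stuck-at-0], G6=1.
So the outputs are Y1=0, Y2=1. (Without the fault they would be Y1=1, Y2=0.)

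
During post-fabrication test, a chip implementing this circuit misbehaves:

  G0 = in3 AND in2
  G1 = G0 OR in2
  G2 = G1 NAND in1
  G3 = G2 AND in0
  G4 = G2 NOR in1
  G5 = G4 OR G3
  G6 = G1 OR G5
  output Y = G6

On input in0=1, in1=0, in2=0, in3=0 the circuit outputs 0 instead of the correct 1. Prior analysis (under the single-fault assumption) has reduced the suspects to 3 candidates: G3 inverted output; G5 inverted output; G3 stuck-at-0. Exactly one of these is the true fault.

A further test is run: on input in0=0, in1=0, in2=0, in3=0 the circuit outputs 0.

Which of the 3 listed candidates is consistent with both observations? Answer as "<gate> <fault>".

G3 stuck-at-0

Evaluate each candidate on input in0=0, in1=0, in2=0, in3=0:
  G3 inverted output: G0=0, G1=0, G2=1, G3=1 [inverted output], G4=0, G5=1, G6=1 → 1 — eliminated
  G5 inverted output: G0=0, G1=0, G2=1, G3=0, G4=0, G5=1 [inverted output], G6=1 → 1 — eliminated
  G3 stuck-at-0: G0=0, G1=0, G2=1, G3=0 [stuck-at-0], G4=0, G5=0, G6=0 → 0 — matches
Only G3 stuck-at-0 reproduces the observed 0.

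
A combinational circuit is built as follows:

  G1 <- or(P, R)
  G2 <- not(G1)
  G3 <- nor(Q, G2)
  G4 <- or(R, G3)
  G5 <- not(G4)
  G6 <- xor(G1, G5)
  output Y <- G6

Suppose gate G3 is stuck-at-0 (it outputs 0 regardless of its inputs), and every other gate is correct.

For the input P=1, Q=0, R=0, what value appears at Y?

0

Propagate with G3 forced: G1=1, G2=0, G3=0 [stuck-at-0], G4=0, G5=1, G6=0.
So Y = 0. (Without the fault it would be 1.)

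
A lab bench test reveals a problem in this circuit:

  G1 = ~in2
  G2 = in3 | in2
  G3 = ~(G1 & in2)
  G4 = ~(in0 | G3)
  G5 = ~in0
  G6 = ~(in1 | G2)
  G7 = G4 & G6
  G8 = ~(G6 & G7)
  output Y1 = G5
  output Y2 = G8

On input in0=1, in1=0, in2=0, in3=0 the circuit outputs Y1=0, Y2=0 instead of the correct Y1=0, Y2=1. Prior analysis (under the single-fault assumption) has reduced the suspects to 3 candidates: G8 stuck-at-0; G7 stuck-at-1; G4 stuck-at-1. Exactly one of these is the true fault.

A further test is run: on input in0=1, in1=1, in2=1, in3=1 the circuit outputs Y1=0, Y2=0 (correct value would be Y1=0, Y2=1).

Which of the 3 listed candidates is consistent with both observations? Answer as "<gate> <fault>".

G8 stuck-at-0

Evaluate each candidate on input in0=1, in1=1, in2=1, in3=1:
  G8 stuck-at-0: G1=0, G2=1, G3=1, G4=0, G5=0, G6=0, G7=0, G8=0 [stuck-at-0] → Y1=0, Y2=0 — matches
  G7 stuck-at-1: G1=0, G2=1, G3=1, G4=0, G5=0, G6=0, G7=1 [stuck-at-1], G8=1 → Y1=0, Y2=1 — eliminated
  G4 stuck-at-1: G1=0, G2=1, G3=1, G4=1 [stuck-at-1], G5=0, G6=0, G7=0, G8=1 → Y1=0, Y2=1 — eliminated
Only G8 stuck-at-0 reproduces the observed Y1=0, Y2=0.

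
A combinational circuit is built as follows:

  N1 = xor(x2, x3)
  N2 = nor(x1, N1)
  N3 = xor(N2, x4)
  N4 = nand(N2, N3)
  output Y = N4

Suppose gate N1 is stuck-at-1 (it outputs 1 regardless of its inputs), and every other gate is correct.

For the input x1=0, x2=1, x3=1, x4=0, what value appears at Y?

1

Propagate with N1 forced: N1=1 [stuck-at-1], N2=0, N3=0, N4=1.
So Y = 1. (Without the fault it would be 0.)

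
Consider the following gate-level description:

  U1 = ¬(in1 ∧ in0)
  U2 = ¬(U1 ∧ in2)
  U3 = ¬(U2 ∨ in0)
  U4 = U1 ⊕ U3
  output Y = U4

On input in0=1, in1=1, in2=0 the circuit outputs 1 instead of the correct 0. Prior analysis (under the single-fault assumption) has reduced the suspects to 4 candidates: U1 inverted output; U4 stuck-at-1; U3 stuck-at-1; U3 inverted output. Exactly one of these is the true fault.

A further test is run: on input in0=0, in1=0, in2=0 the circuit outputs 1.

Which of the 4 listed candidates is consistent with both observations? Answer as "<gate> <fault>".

U4 stuck-at-1

Evaluate each candidate on input in0=0, in1=0, in2=0:
  U1 inverted output: U1=0 [inverted output], U2=1, U3=0, U4=0 → 0 — eliminated
  U4 stuck-at-1: U1=1, U2=1, U3=0, U4=1 [stuck-at-1] → 1 — matches
  U3 stuck-at-1: U1=1, U2=1, U3=1 [stuck-at-1], U4=0 → 0 — eliminated
  U3 inverted output: U1=1, U2=1, U3=1 [inverted output], U4=0 → 0 — eliminated
Only U4 stuck-at-1 reproduces the observed 1.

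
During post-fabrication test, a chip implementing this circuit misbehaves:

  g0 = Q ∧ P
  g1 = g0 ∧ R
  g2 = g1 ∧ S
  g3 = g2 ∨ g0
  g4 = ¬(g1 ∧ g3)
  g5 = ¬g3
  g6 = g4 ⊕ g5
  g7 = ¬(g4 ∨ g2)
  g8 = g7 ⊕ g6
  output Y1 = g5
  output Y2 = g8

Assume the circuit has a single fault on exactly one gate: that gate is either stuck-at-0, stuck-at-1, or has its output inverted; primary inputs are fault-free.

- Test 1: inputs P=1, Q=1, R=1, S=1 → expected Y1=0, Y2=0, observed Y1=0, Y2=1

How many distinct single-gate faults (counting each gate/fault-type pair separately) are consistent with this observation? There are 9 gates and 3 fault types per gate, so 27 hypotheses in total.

Fault-free: g0=1, g1=1, g2=1, g3=1, g4=0, g5=0, g6=0, g7=0, g8=0 → Y1=0, Y2=0. Observed Y1=0, Y2=1.
  g0: none of the 3 fault types match ✗
  g1: stuck-at-0, inverted output ✓; others ✗
  g2: stuck-at-0, inverted output ✓; others ✗
  g3: none of the 3 fault types match ✗
  g4: stuck-at-1, inverted output ✓; others ✗
  g5: none of the 3 fault types match ✗
  g6: stuck-at-1, inverted output ✓; others ✗
  g7: stuck-at-1, inverted output ✓; others ✗
  g8: stuck-at-1, inverted output ✓; others ✗
Consistent faults: {g1 stuck-at-0, g1 inverted output, g2 stuck-at-0, g2 inverted output, g4 stuck-at-1, g4 inverted output, g6 stuck-at-1, g6 inverted output, g7 stuck-at-1, g7 inverted output, g8 stuck-at-1, g8 inverted output} — 12 in all.

12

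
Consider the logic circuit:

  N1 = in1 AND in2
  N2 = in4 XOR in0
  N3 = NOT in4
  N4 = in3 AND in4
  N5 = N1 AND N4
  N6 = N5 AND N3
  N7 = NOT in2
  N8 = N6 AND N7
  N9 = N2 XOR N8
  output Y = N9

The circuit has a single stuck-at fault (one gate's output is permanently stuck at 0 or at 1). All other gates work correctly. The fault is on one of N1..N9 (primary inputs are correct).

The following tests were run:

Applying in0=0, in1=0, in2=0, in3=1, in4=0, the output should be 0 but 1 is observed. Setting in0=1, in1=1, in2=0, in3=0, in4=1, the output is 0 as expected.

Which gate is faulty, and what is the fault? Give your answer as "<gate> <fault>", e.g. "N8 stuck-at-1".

Fault-free values for test 1 (in0=0, in1=0, in2=0, in3=1, in4=0): N1=0, N2=0, N3=1, N4=0, N5=0, N6=0, N7=1, N8=0, N9=0, giving Y=0. Observed 1.
Test 1: faults giving observed 1 are {N2 stuck-at-1, N5 stuck-at-1, N6 stuck-at-1, N8 stuck-at-1, N9 stuck-at-1}.
Test 2 (in0=1, in1=1, in2=0, in3=0, in4=1): fault-free N1=0, N2=0, N3=0, N4=0, N5=0, N6=0, N7=1, N8=0, N9=0 → 0; observed 0. Eliminates N2 stuck-at-1, N6 stuck-at-1, N8 stuck-at-1, N9 stuck-at-1.
Only N5 stuck-at-1 is consistent with every test.

N5 stuck-at-1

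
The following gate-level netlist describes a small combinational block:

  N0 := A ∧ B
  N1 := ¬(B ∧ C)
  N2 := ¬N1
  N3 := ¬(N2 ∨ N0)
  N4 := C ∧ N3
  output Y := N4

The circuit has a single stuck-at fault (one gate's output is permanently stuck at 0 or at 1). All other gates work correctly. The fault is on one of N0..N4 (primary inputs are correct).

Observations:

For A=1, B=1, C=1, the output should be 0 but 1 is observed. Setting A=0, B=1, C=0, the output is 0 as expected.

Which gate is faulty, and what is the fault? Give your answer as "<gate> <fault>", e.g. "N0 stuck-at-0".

N3 stuck-at-1

Fault-free values for test 1 (A=1, B=1, C=1): N0=1, N1=0, N2=1, N3=0, N4=0, giving Y=0. Observed 1.
Test 1: faults giving observed 1 are {N3 stuck-at-1, N4 stuck-at-1}.
Test 2 (A=0, B=1, C=0): fault-free N0=0, N1=1, N2=0, N3=1, N4=0 → 0; observed 0. Eliminates N4 stuck-at-1.
Only N3 stuck-at-1 is consistent with every test.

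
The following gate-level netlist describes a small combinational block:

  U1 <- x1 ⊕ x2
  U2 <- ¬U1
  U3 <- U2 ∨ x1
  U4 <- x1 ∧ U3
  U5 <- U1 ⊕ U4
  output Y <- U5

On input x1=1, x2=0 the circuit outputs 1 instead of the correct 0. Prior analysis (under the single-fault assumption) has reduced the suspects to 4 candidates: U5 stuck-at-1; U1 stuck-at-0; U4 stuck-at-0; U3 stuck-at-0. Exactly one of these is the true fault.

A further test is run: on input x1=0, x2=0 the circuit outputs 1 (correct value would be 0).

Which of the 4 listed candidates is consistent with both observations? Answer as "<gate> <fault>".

U5 stuck-at-1

Evaluate each candidate on input x1=0, x2=0:
  U5 stuck-at-1: U1=0, U2=1, U3=1, U4=0, U5=1 [stuck-at-1] → 1 — matches
  U1 stuck-at-0: U1=0 [stuck-at-0], U2=1, U3=1, U4=0, U5=0 → 0 — eliminated
  U4 stuck-at-0: U1=0, U2=1, U3=1, U4=0 [stuck-at-0], U5=0 → 0 — eliminated
  U3 stuck-at-0: U1=0, U2=1, U3=0 [stuck-at-0], U4=0, U5=0 → 0 — eliminated
Only U5 stuck-at-1 reproduces the observed 1.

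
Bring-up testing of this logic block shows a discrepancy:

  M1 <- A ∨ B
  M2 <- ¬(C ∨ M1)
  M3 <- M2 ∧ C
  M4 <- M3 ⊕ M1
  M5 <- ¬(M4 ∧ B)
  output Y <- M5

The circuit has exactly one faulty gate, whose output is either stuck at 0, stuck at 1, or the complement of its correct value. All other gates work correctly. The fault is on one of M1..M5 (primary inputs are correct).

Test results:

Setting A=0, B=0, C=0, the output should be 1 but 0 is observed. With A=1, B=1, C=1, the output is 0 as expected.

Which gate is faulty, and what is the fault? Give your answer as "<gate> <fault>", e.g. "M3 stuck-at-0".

Fault-free values for test 1 (A=0, B=0, C=0): M1=0, M2=1, M3=0, M4=0, M5=1, giving Y=1. Observed 0.
Test 1: faults giving observed 0 are {M5 stuck-at-0, M5 inverted output}.
Test 2 (A=1, B=1, C=1): fault-free M1=1, M2=0, M3=0, M4=1, M5=0 → 0; observed 0. Eliminates M5 inverted output.
Only M5 stuck-at-0 is consistent with every test.

M5 stuck-at-0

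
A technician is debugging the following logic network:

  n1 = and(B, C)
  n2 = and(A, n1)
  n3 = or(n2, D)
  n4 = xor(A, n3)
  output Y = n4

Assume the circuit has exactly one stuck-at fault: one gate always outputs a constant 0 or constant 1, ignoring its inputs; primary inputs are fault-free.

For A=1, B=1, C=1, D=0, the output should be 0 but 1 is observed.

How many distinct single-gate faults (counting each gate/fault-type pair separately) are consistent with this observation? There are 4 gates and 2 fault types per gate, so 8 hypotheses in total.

Fault-free: n1=1, n2=1, n3=1, n4=0 → 0. Observed 1.
  n1 stuck-at-0: output 1 ✓
  n1 stuck-at-1: output 0 ✗
  n2 stuck-at-0: output 1 ✓
  n2 stuck-at-1: output 0 ✗
  n3 stuck-at-0: output 1 ✓
  n3 stuck-at-1: output 0 ✗
  n4 stuck-at-0: output 0 ✗
  n4 stuck-at-1: output 1 ✓
Consistent faults: {n1 stuck-at-0, n2 stuck-at-0, n3 stuck-at-0, n4 stuck-at-1} — 4 in all.

4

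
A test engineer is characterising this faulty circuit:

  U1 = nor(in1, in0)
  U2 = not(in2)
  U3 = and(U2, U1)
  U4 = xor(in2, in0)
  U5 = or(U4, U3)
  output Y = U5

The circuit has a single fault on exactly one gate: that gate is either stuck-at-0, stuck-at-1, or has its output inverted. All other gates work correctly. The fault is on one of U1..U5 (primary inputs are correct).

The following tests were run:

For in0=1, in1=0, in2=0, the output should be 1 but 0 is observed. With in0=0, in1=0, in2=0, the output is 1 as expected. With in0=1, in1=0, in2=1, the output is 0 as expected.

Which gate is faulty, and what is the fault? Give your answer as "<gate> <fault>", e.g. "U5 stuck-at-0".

U4 stuck-at-0

Fault-free values for test 1 (in0=1, in1=0, in2=0): U1=0, U2=1, U3=0, U4=1, U5=1, giving Y=1. Observed 0.
Test 1: faults giving observed 0 are {U4 stuck-at-0, U4 inverted output, U5 stuck-at-0, U5 inverted output}.
Test 2 (in0=0, in1=0, in2=0): fault-free U1=1, U2=1, U3=1, U4=0, U5=1 → 1; observed 1. Eliminates U5 stuck-at-0, U5 inverted output.
Test 3 (in0=1, in1=0, in2=1): fault-free U1=0, U2=0, U3=0, U4=0, U5=0 → 0; observed 0. Eliminates U4 inverted output.
Only U4 stuck-at-0 is consistent with every test.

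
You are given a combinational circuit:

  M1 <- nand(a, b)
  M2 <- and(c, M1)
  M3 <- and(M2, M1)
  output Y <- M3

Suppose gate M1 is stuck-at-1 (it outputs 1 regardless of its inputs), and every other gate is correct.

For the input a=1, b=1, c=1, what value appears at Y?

Propagate with M1 forced: M1=1 [stuck-at-1], M2=1, M3=1.
So Y = 1. (Without the fault it would be 0.)

1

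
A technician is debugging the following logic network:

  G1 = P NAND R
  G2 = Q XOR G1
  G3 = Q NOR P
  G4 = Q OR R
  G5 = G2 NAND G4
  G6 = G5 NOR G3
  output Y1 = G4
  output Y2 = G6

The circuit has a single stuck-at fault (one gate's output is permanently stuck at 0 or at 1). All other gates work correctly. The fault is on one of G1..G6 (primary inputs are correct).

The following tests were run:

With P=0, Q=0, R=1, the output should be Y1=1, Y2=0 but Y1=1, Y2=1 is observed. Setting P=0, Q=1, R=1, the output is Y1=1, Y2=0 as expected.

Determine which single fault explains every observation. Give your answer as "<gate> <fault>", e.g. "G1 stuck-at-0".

G3 stuck-at-0

Fault-free values for test 1 (P=0, Q=0, R=1): G1=1, G2=1, G3=1, G4=1, G5=0, G6=0, giving Y1=1, Y2=0. Observed Y1=1, Y2=1.
Test 1: faults giving observed Y1=1, Y2=1 are {G3 stuck-at-0, G6 stuck-at-1}.
Test 2 (P=0, Q=1, R=1): fault-free G1=1, G2=0, G3=0, G4=1, G5=1, G6=0 → Y1=1, Y2=0; observed Y1=1, Y2=0. Eliminates G6 stuck-at-1.
Only G3 stuck-at-0 is consistent with every test.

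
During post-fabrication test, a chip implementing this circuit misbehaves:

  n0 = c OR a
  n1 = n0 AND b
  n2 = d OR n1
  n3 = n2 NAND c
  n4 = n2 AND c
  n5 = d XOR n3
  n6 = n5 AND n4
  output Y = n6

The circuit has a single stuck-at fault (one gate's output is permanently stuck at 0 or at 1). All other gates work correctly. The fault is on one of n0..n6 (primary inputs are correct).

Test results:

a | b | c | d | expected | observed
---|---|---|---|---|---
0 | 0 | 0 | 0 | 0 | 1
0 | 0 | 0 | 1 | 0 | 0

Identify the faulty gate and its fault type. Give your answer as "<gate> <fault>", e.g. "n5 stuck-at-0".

Fault-free values for test 1 (a=0, b=0, c=0, d=0): n0=0, n1=0, n2=0, n3=1, n4=0, n5=1, n6=0, giving Y=0. Observed 1.
Test 1: faults giving observed 1 are {n4 stuck-at-1, n6 stuck-at-1}.
Test 2 (a=0, b=0, c=0, d=1): fault-free n0=0, n1=0, n2=1, n3=1, n4=0, n5=0, n6=0 → 0; observed 0. Eliminates n6 stuck-at-1.
Only n4 stuck-at-1 is consistent with every test.

n4 stuck-at-1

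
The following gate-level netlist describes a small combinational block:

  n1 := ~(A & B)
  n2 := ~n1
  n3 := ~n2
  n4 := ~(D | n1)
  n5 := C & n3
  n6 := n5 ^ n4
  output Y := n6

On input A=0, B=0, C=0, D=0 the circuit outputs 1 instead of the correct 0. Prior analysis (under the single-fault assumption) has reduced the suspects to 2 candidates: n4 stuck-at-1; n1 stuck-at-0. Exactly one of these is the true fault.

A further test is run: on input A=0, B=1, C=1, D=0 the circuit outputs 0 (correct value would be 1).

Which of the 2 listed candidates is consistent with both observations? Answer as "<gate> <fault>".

n4 stuck-at-1

Evaluate each candidate on input A=0, B=1, C=1, D=0:
  n4 stuck-at-1: n1=1, n2=0, n3=1, n4=1 [stuck-at-1], n5=1, n6=0 → 0 — matches
  n1 stuck-at-0: n1=0 [stuck-at-0], n2=1, n3=0, n4=1, n5=0, n6=1 → 1 — eliminated
Only n4 stuck-at-1 reproduces the observed 0.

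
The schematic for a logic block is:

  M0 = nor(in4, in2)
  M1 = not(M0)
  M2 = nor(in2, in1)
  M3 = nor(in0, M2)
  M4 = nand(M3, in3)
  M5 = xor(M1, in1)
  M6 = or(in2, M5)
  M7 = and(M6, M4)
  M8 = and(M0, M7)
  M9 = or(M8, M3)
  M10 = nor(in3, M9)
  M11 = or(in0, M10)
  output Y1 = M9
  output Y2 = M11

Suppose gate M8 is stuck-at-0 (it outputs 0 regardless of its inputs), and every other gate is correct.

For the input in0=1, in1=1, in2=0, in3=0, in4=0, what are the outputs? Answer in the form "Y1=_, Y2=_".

Propagate with M8 forced: M0=1, M1=0, M2=0, M3=0, M4=1, M5=1, M6=1, M7=1, M8=0 [stuck-at-0], M9=0, M10=1, M11=1.
So the outputs are Y1=0, Y2=1. (Without the fault they would be Y1=1, Y2=1.)

Y1=0, Y2=1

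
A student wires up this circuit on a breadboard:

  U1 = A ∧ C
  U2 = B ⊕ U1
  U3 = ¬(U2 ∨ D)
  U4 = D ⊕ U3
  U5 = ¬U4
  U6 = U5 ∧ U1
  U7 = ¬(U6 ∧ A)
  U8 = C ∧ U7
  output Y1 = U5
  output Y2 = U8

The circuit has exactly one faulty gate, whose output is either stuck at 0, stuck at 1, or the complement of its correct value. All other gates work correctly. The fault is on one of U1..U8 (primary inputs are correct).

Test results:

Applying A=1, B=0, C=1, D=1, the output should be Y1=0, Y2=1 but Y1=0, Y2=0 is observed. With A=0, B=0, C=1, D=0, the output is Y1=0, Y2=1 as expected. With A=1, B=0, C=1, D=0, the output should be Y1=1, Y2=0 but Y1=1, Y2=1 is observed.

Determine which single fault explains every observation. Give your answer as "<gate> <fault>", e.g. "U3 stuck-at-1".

Fault-free values for test 1 (A=1, B=0, C=1, D=1): U1=1, U2=1, U3=0, U4=1, U5=0, U6=0, U7=1, U8=1, giving Y1=0, Y2=1. Observed Y1=0, Y2=0.
Test 1: faults giving observed Y1=0, Y2=0 are {U6 stuck-at-1, U6 inverted output, U7 stuck-at-0, U7 inverted output, U8 stuck-at-0, U8 inverted output}.
Test 2 (A=0, B=0, C=1, D=0): fault-free U1=0, U2=0, U3=1, U4=1, U5=0, U6=0, U7=1, U8=1 → Y1=0, Y2=1; observed Y1=0, Y2=1. Eliminates U7 stuck-at-0, U7 inverted output, U8 stuck-at-0, U8 inverted output.
Test 3 (A=1, B=0, C=1, D=0): fault-free U1=1, U2=1, U3=0, U4=0, U5=1, U6=1, U7=0, U8=0 → Y1=1, Y2=0; observed Y1=1, Y2=1. Eliminates U6 stuck-at-1.
Only U6 inverted output is consistent with every test.

U6 inverted output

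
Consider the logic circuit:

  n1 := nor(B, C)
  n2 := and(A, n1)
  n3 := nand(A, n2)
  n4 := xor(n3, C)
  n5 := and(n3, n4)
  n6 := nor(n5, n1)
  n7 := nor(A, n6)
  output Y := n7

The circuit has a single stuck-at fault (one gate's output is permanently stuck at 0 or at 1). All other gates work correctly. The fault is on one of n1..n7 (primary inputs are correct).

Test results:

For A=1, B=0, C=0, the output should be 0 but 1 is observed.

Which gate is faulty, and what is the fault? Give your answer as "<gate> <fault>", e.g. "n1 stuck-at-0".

n7 stuck-at-1

Fault-free values for test 1 (A=1, B=0, C=0): n1=1, n2=1, n3=0, n4=0, n5=0, n6=0, n7=0, giving Y=0. Observed 1.
Test 1: faults giving observed 1 are {n7 stuck-at-1}.
Only n7 stuck-at-1 is consistent with every test.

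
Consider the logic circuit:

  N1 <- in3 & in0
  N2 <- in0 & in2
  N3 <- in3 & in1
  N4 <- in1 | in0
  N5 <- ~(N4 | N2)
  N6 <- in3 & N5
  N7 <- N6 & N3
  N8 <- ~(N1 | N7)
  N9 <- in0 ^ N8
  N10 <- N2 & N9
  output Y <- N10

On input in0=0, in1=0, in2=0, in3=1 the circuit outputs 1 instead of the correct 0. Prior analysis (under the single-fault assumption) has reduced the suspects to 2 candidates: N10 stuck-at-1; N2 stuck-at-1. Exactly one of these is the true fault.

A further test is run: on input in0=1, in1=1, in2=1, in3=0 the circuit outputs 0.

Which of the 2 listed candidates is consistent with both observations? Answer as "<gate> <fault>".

Evaluate each candidate on input in0=1, in1=1, in2=1, in3=0:
  N10 stuck-at-1: N1=0, N2=1, N3=0, N4=1, N5=0, N6=0, N7=0, N8=1, N9=0, N10=1 [stuck-at-1] → 1 — eliminated
  N2 stuck-at-1: N1=0, N2=1 [stuck-at-1], N3=0, N4=1, N5=0, N6=0, N7=0, N8=1, N9=0, N10=0 → 0 — matches
Only N2 stuck-at-1 reproduces the observed 0.

N2 stuck-at-1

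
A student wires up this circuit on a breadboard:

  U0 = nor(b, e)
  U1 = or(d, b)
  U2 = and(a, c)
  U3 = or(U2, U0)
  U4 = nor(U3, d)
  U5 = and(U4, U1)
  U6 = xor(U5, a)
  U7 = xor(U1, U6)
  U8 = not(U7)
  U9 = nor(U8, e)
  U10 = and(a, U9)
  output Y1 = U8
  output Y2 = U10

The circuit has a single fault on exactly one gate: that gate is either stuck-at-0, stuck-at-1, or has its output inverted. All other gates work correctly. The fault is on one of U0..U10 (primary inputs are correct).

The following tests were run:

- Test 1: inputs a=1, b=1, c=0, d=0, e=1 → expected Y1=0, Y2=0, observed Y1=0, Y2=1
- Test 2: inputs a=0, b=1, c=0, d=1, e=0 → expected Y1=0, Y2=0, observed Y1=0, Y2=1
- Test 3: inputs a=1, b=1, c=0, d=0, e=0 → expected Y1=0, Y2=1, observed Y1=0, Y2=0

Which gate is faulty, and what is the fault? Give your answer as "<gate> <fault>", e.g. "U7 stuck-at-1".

U10 inverted output

Fault-free values for test 1 (a=1, b=1, c=0, d=0, e=1): U0=0, U1=1, U2=0, U3=0, U4=1, U5=1, U6=0, U7=1, U8=0, U9=0, U10=0, giving Y1=0, Y2=0. Observed Y1=0, Y2=1.
Test 1: faults giving observed Y1=0, Y2=1 are {U9 stuck-at-1, U9 inverted output, U10 stuck-at-1, U10 inverted output}.
Test 2 (a=0, b=1, c=0, d=1, e=0): fault-free U0=0, U1=1, U2=0, U3=0, U4=0, U5=0, U6=0, U7=1, U8=0, U9=1, U10=0 → Y1=0, Y2=0; observed Y1=0, Y2=1. Eliminates U9 stuck-at-1, U9 inverted output.
Test 3 (a=1, b=1, c=0, d=0, e=0): fault-free U0=0, U1=1, U2=0, U3=0, U4=1, U5=1, U6=0, U7=1, U8=0, U9=1, U10=1 → Y1=0, Y2=1; observed Y1=0, Y2=0. Eliminates U10 stuck-at-1.
Only U10 inverted output is consistent with every test.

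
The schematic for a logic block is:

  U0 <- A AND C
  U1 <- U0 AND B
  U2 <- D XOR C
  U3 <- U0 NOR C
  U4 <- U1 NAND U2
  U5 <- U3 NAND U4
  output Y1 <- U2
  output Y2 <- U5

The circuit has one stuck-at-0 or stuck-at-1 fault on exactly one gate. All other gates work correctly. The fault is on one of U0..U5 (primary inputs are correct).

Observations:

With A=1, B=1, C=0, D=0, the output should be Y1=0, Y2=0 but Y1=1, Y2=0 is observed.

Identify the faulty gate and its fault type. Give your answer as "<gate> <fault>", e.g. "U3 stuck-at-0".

Fault-free values for test 1 (A=1, B=1, C=0, D=0): U0=0, U1=0, U2=0, U3=1, U4=1, U5=0, giving Y1=0, Y2=0. Observed Y1=1, Y2=0.
Test 1: faults giving observed Y1=1, Y2=0 are {U2 stuck-at-1}.
Only U2 stuck-at-1 is consistent with every test.

U2 stuck-at-1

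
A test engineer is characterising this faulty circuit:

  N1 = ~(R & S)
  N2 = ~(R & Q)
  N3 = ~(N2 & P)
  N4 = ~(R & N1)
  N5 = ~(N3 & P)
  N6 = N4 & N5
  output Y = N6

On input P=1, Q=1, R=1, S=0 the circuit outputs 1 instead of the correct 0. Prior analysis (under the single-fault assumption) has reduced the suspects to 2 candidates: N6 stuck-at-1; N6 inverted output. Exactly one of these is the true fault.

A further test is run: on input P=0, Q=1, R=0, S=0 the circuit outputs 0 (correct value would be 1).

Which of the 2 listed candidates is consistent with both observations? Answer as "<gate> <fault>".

N6 inverted output

Evaluate each candidate on input P=0, Q=1, R=0, S=0:
  N6 stuck-at-1: N1=1, N2=1, N3=1, N4=1, N5=1, N6=1 [stuck-at-1] → 1 — eliminated
  N6 inverted output: N1=1, N2=1, N3=1, N4=1, N5=1, N6=0 [inverted output] → 0 — matches
Only N6 inverted output reproduces the observed 0.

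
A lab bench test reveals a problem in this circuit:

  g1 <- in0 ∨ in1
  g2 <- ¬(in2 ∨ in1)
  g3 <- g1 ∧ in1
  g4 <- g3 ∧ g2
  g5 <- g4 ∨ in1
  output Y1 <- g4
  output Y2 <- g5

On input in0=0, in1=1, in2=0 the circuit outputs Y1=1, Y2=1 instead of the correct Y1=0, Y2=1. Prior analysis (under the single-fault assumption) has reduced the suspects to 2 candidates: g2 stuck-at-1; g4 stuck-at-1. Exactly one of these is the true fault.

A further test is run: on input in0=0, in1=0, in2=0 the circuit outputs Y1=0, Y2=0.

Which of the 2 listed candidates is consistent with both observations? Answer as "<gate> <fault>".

Evaluate each candidate on input in0=0, in1=0, in2=0:
  g2 stuck-at-1: g1=0, g2=1 [stuck-at-1], g3=0, g4=0, g5=0 → Y1=0, Y2=0 — matches
  g4 stuck-at-1: g1=0, g2=1, g3=0, g4=1 [stuck-at-1], g5=1 → Y1=1, Y2=1 — eliminated
Only g2 stuck-at-1 reproduces the observed Y1=0, Y2=0.

g2 stuck-at-1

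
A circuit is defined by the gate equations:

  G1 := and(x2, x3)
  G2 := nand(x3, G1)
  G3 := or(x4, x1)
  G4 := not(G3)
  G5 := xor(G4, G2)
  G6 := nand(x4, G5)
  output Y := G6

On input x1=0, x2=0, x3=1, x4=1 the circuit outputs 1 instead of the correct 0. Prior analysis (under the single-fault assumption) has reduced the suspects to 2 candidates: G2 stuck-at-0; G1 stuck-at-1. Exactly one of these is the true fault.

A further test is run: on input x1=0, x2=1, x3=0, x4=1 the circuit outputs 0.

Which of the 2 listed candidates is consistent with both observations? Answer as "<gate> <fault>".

Evaluate each candidate on input x1=0, x2=1, x3=0, x4=1:
  G2 stuck-at-0: G1=0, G2=0 [stuck-at-0], G3=1, G4=0, G5=0, G6=1 → 1 — eliminated
  G1 stuck-at-1: G1=1 [stuck-at-1], G2=1, G3=1, G4=0, G5=1, G6=0 → 0 — matches
Only G1 stuck-at-1 reproduces the observed 0.

G1 stuck-at-1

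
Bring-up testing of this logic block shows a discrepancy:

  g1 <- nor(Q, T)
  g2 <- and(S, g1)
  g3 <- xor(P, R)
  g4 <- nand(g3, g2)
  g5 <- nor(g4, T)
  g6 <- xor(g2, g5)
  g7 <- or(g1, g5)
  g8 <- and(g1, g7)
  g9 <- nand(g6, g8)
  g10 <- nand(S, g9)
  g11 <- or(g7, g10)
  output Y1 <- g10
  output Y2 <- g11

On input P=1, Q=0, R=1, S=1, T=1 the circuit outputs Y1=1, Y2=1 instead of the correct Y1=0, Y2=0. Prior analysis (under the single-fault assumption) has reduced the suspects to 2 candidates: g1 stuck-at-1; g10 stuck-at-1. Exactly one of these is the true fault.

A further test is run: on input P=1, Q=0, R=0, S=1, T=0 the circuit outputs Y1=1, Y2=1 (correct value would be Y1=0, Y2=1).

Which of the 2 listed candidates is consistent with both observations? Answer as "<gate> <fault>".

Evaluate each candidate on input P=1, Q=0, R=0, S=1, T=0:
  g1 stuck-at-1: g1=1 [stuck-at-1], g2=1, g3=1, g4=0, g5=1, g6=0, g7=1, g8=1, g9=1, g10=0, g11=1 → Y1=0, Y2=1 — eliminated
  g10 stuck-at-1: g1=1, g2=1, g3=1, g4=0, g5=1, g6=0, g7=1, g8=1, g9=1, g10=1 [stuck-at-1], g11=1 → Y1=1, Y2=1 — matches
Only g10 stuck-at-1 reproduces the observed Y1=1, Y2=1.

g10 stuck-at-1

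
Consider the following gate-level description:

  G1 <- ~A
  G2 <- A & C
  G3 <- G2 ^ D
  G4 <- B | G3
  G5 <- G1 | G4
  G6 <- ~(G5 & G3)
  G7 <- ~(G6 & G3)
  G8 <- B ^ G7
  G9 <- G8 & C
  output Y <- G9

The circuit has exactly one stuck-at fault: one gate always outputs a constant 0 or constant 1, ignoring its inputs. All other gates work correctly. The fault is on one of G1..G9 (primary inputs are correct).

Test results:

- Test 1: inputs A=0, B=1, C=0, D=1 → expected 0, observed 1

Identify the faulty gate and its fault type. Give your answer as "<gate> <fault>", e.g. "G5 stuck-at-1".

Fault-free values for test 1 (A=0, B=1, C=0, D=1): G1=1, G2=0, G3=1, G4=1, G5=1, G6=0, G7=1, G8=0, G9=0, giving Y=0. Observed 1.
Test 1: faults giving observed 1 are {G9 stuck-at-1}.
Only G9 stuck-at-1 is consistent with every test.

G9 stuck-at-1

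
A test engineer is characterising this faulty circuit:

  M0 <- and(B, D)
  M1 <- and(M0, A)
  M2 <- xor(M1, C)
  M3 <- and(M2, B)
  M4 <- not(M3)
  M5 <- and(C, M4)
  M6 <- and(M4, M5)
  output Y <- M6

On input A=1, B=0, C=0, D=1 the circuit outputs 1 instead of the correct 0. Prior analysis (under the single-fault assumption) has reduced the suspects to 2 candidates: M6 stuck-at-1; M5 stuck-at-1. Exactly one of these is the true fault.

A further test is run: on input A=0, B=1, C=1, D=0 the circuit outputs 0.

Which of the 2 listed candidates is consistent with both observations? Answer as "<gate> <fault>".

M5 stuck-at-1

Evaluate each candidate on input A=0, B=1, C=1, D=0:
  M6 stuck-at-1: M0=0, M1=0, M2=1, M3=1, M4=0, M5=0, M6=1 [stuck-at-1] → 1 — eliminated
  M5 stuck-at-1: M0=0, M1=0, M2=1, M3=1, M4=0, M5=1 [stuck-at-1], M6=0 → 0 — matches
Only M5 stuck-at-1 reproduces the observed 0.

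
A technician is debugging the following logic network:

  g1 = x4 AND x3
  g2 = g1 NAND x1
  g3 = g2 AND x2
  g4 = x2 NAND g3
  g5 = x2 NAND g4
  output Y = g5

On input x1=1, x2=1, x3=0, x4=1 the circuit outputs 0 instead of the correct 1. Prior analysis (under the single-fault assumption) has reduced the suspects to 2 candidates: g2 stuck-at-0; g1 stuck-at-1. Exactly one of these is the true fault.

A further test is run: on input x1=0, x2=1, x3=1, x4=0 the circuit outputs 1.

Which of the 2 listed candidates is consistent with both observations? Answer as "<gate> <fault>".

g1 stuck-at-1

Evaluate each candidate on input x1=0, x2=1, x3=1, x4=0:
  g2 stuck-at-0: g1=0, g2=0 [stuck-at-0], g3=0, g4=1, g5=0 → 0 — eliminated
  g1 stuck-at-1: g1=1 [stuck-at-1], g2=1, g3=1, g4=0, g5=1 → 1 — matches
Only g1 stuck-at-1 reproduces the observed 1.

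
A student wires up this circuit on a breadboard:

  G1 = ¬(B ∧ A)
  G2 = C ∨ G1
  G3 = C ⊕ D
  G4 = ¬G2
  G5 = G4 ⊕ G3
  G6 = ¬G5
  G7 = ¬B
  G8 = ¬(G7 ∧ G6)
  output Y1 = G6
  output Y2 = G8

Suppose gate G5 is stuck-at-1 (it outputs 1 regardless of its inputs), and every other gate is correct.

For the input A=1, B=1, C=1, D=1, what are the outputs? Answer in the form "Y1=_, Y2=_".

Propagate with G5 forced: G1=0, G2=1, G3=0, G4=0, G5=1 [stuck-at-1], G6=0, G7=0, G8=1.
So the outputs are Y1=0, Y2=1. (Without the fault they would be Y1=1, Y2=1.)

Y1=0, Y2=1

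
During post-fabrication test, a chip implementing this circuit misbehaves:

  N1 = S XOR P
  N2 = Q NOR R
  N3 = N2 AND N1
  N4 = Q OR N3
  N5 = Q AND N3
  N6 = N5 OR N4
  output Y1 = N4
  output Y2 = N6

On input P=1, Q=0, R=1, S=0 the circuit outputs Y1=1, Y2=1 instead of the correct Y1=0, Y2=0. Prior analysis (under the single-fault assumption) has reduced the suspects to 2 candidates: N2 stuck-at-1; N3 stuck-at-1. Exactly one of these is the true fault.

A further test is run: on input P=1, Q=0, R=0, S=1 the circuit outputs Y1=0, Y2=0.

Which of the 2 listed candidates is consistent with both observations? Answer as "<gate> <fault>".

Evaluate each candidate on input P=1, Q=0, R=0, S=1:
  N2 stuck-at-1: N1=0, N2=1 [stuck-at-1], N3=0, N4=0, N5=0, N6=0 → Y1=0, Y2=0 — matches
  N3 stuck-at-1: N1=0, N2=1, N3=1 [stuck-at-1], N4=1, N5=0, N6=1 → Y1=1, Y2=1 — eliminated
Only N2 stuck-at-1 reproduces the observed Y1=0, Y2=0.

N2 stuck-at-1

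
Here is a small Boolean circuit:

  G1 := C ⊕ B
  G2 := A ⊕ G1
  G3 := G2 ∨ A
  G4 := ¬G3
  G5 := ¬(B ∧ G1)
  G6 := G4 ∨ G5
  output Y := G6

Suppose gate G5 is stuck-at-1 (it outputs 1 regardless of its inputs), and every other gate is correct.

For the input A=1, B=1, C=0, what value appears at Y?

1

Propagate with G5 forced: G1=1, G2=0, G3=1, G4=0, G5=1 [stuck-at-1], G6=1.
So Y = 1. (Without the fault it would be 0.)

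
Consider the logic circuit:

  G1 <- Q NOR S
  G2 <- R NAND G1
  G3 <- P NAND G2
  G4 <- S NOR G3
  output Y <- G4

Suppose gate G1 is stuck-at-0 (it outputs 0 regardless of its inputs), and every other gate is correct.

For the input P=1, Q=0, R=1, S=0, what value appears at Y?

Propagate with G1 forced: G1=0 [stuck-at-0], G2=1, G3=0, G4=1.
So Y = 1. (Without the fault it would be 0.)

1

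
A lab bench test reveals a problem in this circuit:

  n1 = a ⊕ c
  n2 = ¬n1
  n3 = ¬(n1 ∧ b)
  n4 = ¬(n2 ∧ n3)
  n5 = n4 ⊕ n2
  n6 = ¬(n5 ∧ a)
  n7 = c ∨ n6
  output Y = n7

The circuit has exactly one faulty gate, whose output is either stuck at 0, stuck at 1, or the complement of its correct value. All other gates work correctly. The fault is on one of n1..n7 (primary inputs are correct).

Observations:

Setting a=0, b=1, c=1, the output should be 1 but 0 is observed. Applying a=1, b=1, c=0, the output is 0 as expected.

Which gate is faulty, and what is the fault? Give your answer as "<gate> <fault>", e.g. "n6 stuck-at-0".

n7 stuck-at-0

Fault-free values for test 1 (a=0, b=1, c=1): n1=1, n2=0, n3=0, n4=1, n5=1, n6=1, n7=1, giving Y=1. Observed 0.
Test 1: faults giving observed 0 are {n7 stuck-at-0, n7 inverted output}.
Test 2 (a=1, b=1, c=0): fault-free n1=1, n2=0, n3=0, n4=1, n5=1, n6=0, n7=0 → 0; observed 0. Eliminates n7 inverted output.
Only n7 stuck-at-0 is consistent with every test.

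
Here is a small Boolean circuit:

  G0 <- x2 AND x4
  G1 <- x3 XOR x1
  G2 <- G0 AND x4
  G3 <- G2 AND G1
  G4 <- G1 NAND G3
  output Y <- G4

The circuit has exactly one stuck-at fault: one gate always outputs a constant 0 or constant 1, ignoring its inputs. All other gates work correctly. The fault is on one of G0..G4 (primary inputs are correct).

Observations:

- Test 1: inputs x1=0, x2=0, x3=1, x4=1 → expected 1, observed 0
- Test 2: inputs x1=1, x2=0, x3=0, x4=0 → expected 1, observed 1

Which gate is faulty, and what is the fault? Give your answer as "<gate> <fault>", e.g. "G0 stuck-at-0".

Fault-free values for test 1 (x1=0, x2=0, x3=1, x4=1): G0=0, G1=1, G2=0, G3=0, G4=1, giving Y=1. Observed 0.
Test 1: faults giving observed 0 are {G0 stuck-at-1, G2 stuck-at-1, G3 stuck-at-1, G4 stuck-at-0}.
Test 2 (x1=1, x2=0, x3=0, x4=0): fault-free G0=0, G1=1, G2=0, G3=0, G4=1 → 1; observed 1. Eliminates G2 stuck-at-1, G3 stuck-at-1, G4 stuck-at-0.
Only G0 stuck-at-1 is consistent with every test.

G0 stuck-at-1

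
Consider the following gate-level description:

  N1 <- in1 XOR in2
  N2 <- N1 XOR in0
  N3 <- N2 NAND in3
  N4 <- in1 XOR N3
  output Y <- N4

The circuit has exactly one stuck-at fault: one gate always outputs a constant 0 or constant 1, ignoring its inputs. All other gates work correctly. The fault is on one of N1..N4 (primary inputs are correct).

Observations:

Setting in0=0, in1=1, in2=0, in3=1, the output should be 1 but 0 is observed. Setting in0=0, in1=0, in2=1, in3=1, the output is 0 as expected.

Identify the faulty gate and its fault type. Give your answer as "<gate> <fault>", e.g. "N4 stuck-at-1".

N4 stuck-at-0

Fault-free values for test 1 (in0=0, in1=1, in2=0, in3=1): N1=1, N2=1, N3=0, N4=1, giving Y=1. Observed 0.
Test 1: faults giving observed 0 are {N1 stuck-at-0, N2 stuck-at-0, N3 stuck-at-1, N4 stuck-at-0}.
Test 2 (in0=0, in1=0, in2=1, in3=1): fault-free N1=1, N2=1, N3=0, N4=0 → 0; observed 0. Eliminates N1 stuck-at-0, N2 stuck-at-0, N3 stuck-at-1.
Only N4 stuck-at-0 is consistent with every test.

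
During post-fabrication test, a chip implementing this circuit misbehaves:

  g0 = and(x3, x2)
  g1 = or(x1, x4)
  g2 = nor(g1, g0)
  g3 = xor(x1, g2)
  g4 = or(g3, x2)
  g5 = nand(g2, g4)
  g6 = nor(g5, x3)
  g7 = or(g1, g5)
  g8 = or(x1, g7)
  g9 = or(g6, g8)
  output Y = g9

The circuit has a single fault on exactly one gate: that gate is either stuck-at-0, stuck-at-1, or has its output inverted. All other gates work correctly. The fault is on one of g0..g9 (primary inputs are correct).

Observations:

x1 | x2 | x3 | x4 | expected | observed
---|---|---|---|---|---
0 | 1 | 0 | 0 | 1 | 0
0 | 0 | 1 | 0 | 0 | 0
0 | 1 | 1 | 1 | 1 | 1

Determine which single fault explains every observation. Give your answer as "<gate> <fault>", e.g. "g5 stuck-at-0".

Fault-free values for test 1 (x1=0, x2=1, x3=0, x4=0): g0=0, g1=0, g2=1, g3=1, g4=1, g5=0, g6=1, g7=0, g8=0, g9=1, giving Y=1. Observed 0.
Test 1: faults giving observed 0 are {g6 stuck-at-0, g6 inverted output, g9 stuck-at-0, g9 inverted output}.
Test 2 (x1=0, x2=0, x3=1, x4=0): fault-free g0=0, g1=0, g2=1, g3=1, g4=1, g5=0, g6=0, g7=0, g8=0, g9=0 → 0; observed 0. Eliminates g6 inverted output, g9 inverted output.
Test 3 (x1=0, x2=1, x3=1, x4=1): fault-free g0=1, g1=1, g2=0, g3=0, g4=1, g5=1, g6=0, g7=1, g8=1, g9=1 → 1; observed 1. Eliminates g9 stuck-at-0.
Only g6 stuck-at-0 is consistent with every test.

g6 stuck-at-0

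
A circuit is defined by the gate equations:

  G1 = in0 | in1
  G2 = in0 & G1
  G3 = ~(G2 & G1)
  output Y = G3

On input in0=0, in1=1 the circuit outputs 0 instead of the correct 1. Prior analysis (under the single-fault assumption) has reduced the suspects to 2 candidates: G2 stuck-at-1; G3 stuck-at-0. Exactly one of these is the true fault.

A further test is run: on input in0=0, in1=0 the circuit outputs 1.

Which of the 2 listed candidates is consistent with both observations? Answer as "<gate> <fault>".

G2 stuck-at-1

Evaluate each candidate on input in0=0, in1=0:
  G2 stuck-at-1: G1=0, G2=1 [stuck-at-1], G3=1 → 1 — matches
  G3 stuck-at-0: G1=0, G2=0, G3=0 [stuck-at-0] → 0 — eliminated
Only G2 stuck-at-1 reproduces the observed 1.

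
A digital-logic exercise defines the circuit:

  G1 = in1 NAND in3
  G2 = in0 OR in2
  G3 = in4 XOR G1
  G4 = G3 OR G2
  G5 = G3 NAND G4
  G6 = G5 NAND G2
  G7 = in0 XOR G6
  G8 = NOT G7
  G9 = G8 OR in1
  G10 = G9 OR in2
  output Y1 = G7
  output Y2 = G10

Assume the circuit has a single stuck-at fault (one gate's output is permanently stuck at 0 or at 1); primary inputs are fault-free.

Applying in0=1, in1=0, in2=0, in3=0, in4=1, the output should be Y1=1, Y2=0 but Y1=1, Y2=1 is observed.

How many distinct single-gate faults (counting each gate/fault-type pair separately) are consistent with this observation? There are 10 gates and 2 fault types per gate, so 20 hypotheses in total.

3

Fault-free: G1=1, G2=1, G3=0, G4=1, G5=1, G6=0, G7=1, G8=0, G9=0, G10=0 → Y1=1, Y2=0. Observed Y1=1, Y2=1.
  G1: none of the 2 fault types match ✗
  G2: none of the 2 fault types match ✗
  G3: none of the 2 fault types match ✗
  G4: none of the 2 fault types match ✗
  G5: none of the 2 fault types match ✗
  G6: none of the 2 fault types match ✗
  G7: none of the 2 fault types match ✗
  G8: stuck-at-1 ✓; others ✗
  G9: stuck-at-1 ✓; others ✗
  G10: stuck-at-1 ✓; others ✗
Consistent faults: {G8 stuck-at-1, G9 stuck-at-1, G10 stuck-at-1} — 3 in all.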